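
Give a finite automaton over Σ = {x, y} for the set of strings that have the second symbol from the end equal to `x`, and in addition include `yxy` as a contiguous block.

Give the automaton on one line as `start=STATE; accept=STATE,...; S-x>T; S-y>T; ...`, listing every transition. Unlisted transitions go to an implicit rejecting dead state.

start=A; accept=H,K; A-x>B; A-y>C; B-x>D; B-y>E; C-x>F; C-y>G; D-x>D; D-y>E; E-x>F; E-y>G; F-x>D; F-y>H; G-x>F; G-y>G; H-x>I; H-y>J; I-x>K; I-y>H; J-x>I; J-y>J; K-x>K; K-y>H

Run two small machines in parallel and take their product. The first has 7 states tracking the last 2 symbols read; the second has 4 states tracking whether and how much of `yxy` has been seen. A product state is a pair (one from each), accepting exactly when both do.
       x  y 
>  A   B  C 
   B   D  E 
   C   F  G 
   D   D  E 
   E   F  G 
   F   D  H 
   G   F  G 
 * H   I  J 
   I   K  H 
   J   I  J 
 * K   K  H 
(> = start, * = accepting)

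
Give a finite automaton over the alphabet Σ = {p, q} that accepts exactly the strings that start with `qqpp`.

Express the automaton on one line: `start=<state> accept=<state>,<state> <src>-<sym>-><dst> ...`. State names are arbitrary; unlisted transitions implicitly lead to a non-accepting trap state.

Walk along `qqpp` while the input agrees: from S0 take `q` to S1, and so on. Any deviation drops to the rejecting sink S5. Once S4 is reached the prefix is confirmed and every continuation is accepted.
6 states suffice.
        p   q  
>  S0   S5  S1 
   S1   S5  S2 
   S2   S3  S5 
   S3   S4  S5 
 * S4   S4  S4 
   S5   S5  S5 
(> = start, * = accepting)

start=S0 accept=S4 S0-p->S5 S0-q->S1 S1-p->S5 S1-q->S2 S2-p->S3 S2-q->S5 S3-p->S4 S3-q->S5 S4-p->S4 S4-q->S4 S5-p->S5 S5-q->S5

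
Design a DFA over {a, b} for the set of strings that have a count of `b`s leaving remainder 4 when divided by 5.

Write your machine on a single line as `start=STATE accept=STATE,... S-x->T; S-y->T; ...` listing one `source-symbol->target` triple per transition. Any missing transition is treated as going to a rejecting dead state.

The only thing that matters is how many `b`s have appeared, reduced mod 5. Use one state per residue: S0 for 0, …, S4 for 4. Reading `b` moves to the next residue; anything else stays put. S4 is accepting.
5 states suffice.
        a   b  
>  S0   S0  S1 
   S1   S1  S2 
   S2   S2  S3 
   S3   S3  S4 
 * S4   S4  S0 
(> = start, * = accepting)

start=S0; accept=S4; S0-a->S0; S0-b->S1; S1-a->S1; S1-b->S2; S2-a->S2; S2-b->S3; S3-a->S3; S3-b->S4; S4-a->S4; S4-b->S0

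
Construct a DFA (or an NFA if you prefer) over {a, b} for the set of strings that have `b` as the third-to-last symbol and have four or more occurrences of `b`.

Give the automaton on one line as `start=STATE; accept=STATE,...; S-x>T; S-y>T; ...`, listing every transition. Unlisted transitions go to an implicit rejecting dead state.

Run two small machines in parallel and take their product. One (15 states) tracks the last 3 symbols read; the other (6 states) tracks the count of `b`s, saturating at 5. Each combined state is a pair, one component from each; accept when both components accept. Minimizing collapses redundant product states.
With 15 states:
          a    b  
>  q0     q0   q1 
   q1     q1   q2 
   q2     q3   q4 
   q3     q3   q5 
   q4     q6   q7 
   q5     q6   q8 
   q6     q9  q10 
 * q7    q11   q7 
   q8    q11   q7 
   q9     q9  q12 
 * q10   q13   q8 
 * q11   q14  q10 
   q12   q13   q8 
   q13   q14  q10 
 * q14    q9  q12 
(> = start, * = accepting)

start=q0; accept=q7,q10,q11,q14; q0-a>q0; q0-b>q1; q1-a>q1; q1-b>q2; q2-a>q3; q2-b>q4; q3-a>q3; q3-b>q5; q4-a>q6; q4-b>q7; q5-a>q6; q5-b>q8; q6-a>q9; q6-b>q10; q7-a>q11; q7-b>q7; q8-a>q11; q8-b>q7; q9-a>q9; q9-b>q12; q10-a>q13; q10-b>q8; q11-a>q14; q11-b>q10; q12-a>q13; q12-b>q8; q13-a>q14; q13-b>q10; q14-a>q9; q14-b>q12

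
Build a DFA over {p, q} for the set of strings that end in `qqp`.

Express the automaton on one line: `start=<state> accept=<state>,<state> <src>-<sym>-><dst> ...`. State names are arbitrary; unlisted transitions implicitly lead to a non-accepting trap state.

Remember how much of `qqp` the current input suffix matches. State s0 means no match yet; s1 means the last symbol is `q`; s2 means the last 2 symbols are `qq`; s3 means the last 3 symbols are `qqp`. Only s3 accepts. On a mismatch, fall back to the longest proper suffix that is still a prefix of `qqp`.
With 4 states:
        p   q  
>  s0   s0  s1 
   s1   s0  s2 
   s2   s3  s2 
 * s3   s0  s1 
(> = start, * = accepting)

start=s0 accept=s3 s0-p->s0 s0-q->s1 s1-p->s0 s1-q->s2 s2-p->s3 s2-q->s2 s3-p->s0 s3-q->s1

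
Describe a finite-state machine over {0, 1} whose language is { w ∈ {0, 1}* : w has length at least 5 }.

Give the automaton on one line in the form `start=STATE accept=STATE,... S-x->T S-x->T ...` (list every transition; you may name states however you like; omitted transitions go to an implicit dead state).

start=A accept=F,G A-0->B A-1->B B-0->C B-1->C C-0->D C-1->D D-0->E D-1->E E-0->F E-1->F F-0->G F-1->G G-0->G G-1->G

Count input length up to 6: every symbol moves from A toward G, which means 'more than 5' and absorbs. Accept from {F, G}.
A 7-state machine:
       0  1 
>  A   B  B 
   B   C  C 
   C   D  D 
   D   E  E 
   E   F  F 
 * F   G  G 
 * G   G  G 
(> = start, * = accepting)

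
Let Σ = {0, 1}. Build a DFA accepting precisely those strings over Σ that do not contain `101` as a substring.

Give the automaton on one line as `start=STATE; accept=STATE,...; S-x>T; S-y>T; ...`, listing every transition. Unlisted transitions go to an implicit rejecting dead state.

start=S0; accept=S0,S1,S2; S0-0>S0; S0-1>S1; S1-0>S2; S1-1>S1; S2-0>S0; S2-1>S3; S3-0>S3; S3-1>S3

Track partial matches of the forbidden pattern `101`. State S3 is a dead state reached once `101` has occurred; every other state accepts. S0 means no part of `101` is currently matched.
A 4-state machine:
        0   1  
>* S0   S0  S1 
 * S1   S2  S1 
 * S2   S0  S3 
   S3   S3  S3 
(> = start, * = accepting)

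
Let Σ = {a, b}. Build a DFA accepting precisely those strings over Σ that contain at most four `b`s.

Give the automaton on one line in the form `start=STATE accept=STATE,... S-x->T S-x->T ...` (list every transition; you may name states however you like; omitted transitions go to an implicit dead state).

Count `b`s, saturating at 5: states q0 through q4 mean 0 through 4 `b`s seen; q5 means more than 4. Each `b` increments (capped at q5); other symbols loop. Accept from {q0, q1, q2, q3, q4}.
        a   b  
>* q0   q0  q1 
 * q1   q1  q2 
 * q2   q2  q3 
 * q3   q3  q4 
 * q4   q4  q5 
   q5   q5  q5 
(> = start, * = accepting)

start=q0 accept=q0,q1,q2,q3,q4 q0-a->q0 q0-b->q1 q1-a->q1 q1-b->q2 q2-a->q2 q2-b->q3 q3-a->q3 q3-b->q4 q4-a->q4 q4-b->q5 q5-a->q5 q5-b->q5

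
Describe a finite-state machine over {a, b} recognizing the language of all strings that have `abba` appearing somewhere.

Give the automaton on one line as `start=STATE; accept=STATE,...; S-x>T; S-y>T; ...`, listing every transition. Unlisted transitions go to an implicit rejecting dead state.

start=q0; accept=q4; q0-a>q1; q0-b>q0; q1-a>q1; q1-b>q2; q2-a>q1; q2-b>q3; q3-a>q4; q3-b>q0; q4-a>q4; q4-b>q4

States q0..q3 record the length of the longest prefix of `abba` that matches the current input suffix. Reaching q4 means `abba` has been seen, and we stay there forever. Accept from q4.
5 states suffice.
        a   b  
>  q0   q1  q0 
   q1   q1  q2 
   q2   q1  q3 
   q3   q4  q0 
 * q4   q4  q4 
(> = start, * = accepting)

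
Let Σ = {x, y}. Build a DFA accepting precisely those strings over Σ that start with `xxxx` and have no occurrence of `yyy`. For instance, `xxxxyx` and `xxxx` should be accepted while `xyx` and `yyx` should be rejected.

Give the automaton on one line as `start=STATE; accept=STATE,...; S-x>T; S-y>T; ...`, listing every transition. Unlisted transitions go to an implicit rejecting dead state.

start=S0; accept=S8,S9,S10; S0-x>S1; S0-y>S2; S1-x>S3; S1-y>S2; S2-x>S4; S2-y>S5; S3-x>S6; S3-y>S2; S4-x>S4; S4-y>S2; S5-x>S4; S5-y>S7; S6-x>S8; S6-y>S2; S7-x>S7; S7-y>S7; S8-x>S8; S8-y>S9; S9-x>S8; S9-y>S10; S10-x>S8; S10-y>S11; S11-x>S11; S11-y>S11

Build one automaton per condition and run them in lockstep. The first has 6 states tracking whether the input so far still matches the prefix `xxxx`; the second has 4 states tracking partial matches of the forbidden pattern `yyy`. A product state is a pair (one from each), accepting exactly when both do.
12 states suffice.
          x    y  
>  S0     S1   S2 
   S1     S3   S2 
   S2     S4   S5 
   S3     S6   S2 
   S4     S4   S2 
   S5     S4   S7 
   S6     S8   S2 
   S7     S7   S7 
 * S8     S8   S9 
 * S9     S8  S10 
 * S10    S8  S11 
   S11   S11  S11 
(> = start, * = accepting)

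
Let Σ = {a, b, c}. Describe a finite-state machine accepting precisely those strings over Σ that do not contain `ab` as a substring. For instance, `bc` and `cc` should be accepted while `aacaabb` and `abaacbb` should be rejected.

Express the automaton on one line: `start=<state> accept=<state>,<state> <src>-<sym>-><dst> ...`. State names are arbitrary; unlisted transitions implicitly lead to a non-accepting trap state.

This is the complement of 'contains `ab`'. Use the same substring-matching states — q0 through q2 holding how much of `ab` has just been matched — but flip the accepting set: everything except the trap q2 accepts.
A 3-state machine:
        a   b   c  
>* q0   q1  q0  q0 
 * q1   q1  q2  q0 
   q2   q2  q2  q2 
(> = start, * = accepting)

start=q0 accept=q0,q1 q0-a->q1 q0-b->q0 q0-c->q0 q1-a->q1 q1-b->q2 q1-c->q0 q2-a->q2 q2-b->q2 q2-c->q2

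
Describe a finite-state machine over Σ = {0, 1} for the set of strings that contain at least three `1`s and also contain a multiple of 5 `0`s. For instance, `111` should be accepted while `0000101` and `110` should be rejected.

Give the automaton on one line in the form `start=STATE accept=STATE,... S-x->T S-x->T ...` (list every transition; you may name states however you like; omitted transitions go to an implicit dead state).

Run two small machines in parallel and take their product. One (5 states) tracks the count of `1`s, saturating at 4; the other (5 states) tracks the count of `0`s modulo 5. Each combined state is a pair, one component from each; accept when both components accept. After merging equivalent states the machine shrinks.
          0    1  
>  S0     S1   S2 
   S1     S3   S4 
   S2     S4   S5 
   S3     S6   S7 
   S4     S7   S8 
   S5     S8   S9 
   S6    S10  S11 
   S7    S11  S12 
   S8    S12  S13 
 * S9    S13   S9 
   S10    S0  S14 
   S11   S14  S15 
   S12   S15  S16 
   S13   S16  S13 
   S14    S2  S17 
   S15   S17  S18 
   S16   S18  S16 
   S17    S5  S19 
   S18   S19  S18 
   S19    S9  S19 
(> = start, * = accepting)

start=S0 accept=S9 S0-0->S1 S0-1->S2 S1-0->S3 S1-1->S4 S2-0->S4 S2-1->S5 S3-0->S6 S3-1->S7 S4-0->S7 S4-1->S8 S5-0->S8 S5-1->S9 S6-0->S10 S6-1->S11 S7-0->S11 S7-1->S12 S8-0->S12 S8-1->S13 S9-0->S13 S9-1->S9 S10-0->S0 S10-1->S14 S11-0->S14 S11-1->S15 S12-0->S15 S12-1->S16 S13-0->S16 S13-1->S13 S14-0->S2 S14-1->S17 S15-0->S17 S15-1->S18 S16-0->S18 S16-1->S16 S17-0->S5 S17-1->S19 S18-0->S19 S18-1->S18 S19-0->S9 S19-1->S19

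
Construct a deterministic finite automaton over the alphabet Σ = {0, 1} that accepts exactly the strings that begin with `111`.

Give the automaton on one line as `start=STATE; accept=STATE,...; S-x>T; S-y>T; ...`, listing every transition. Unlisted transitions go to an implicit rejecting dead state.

Check the first 3 symbols one by one: S0 through S2 record how many have matched `111` so far; any wrong symbol goes to the dead state S4. After all 3 match we enter the accepting sink S3.
5 states suffice.
        0   1  
>  S0   S4  S1 
   S1   S4  S2 
   S2   S4  S3 
 * S3   S3  S3 
   S4   S4  S4 
(> = start, * = accepting)

start=S0; accept=S3; S0-0>S4; S0-1>S1; S1-0>S4; S1-1>S2; S2-0>S4; S2-1>S3; S3-0>S3; S3-1>S3; S4-0>S4; S4-1>S4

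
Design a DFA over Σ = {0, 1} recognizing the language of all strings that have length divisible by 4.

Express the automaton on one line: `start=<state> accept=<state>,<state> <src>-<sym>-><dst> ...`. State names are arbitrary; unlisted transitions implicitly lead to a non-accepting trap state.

Count input length modulo 4: every symbol advances one step around the cycle A → B → C → D → A. Accept at A.
With 4 states:
       0  1 
>* A   B  B 
   B   C  C 
   C   D  D 
   D   A  A 
(> = start, * = accepting)

start=A accept=A A-0->B A-1->B B-0->C B-1->C C-0->D C-1->D D-0->A D-1->A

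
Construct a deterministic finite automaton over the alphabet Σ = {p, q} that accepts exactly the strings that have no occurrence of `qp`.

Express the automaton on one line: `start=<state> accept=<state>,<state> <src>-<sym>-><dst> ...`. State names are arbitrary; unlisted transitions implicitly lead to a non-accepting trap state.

Track partial matches of the forbidden pattern `qp`. State s2 is a dead state reached once `qp` has occurred; every other state accepts. s0 means no part of `qp` is currently matched.
        p   q  
>* s0   s0  s1 
 * s1   s2  s1 
   s2   s2  s2 
(> = start, * = accepting)

start=s0 accept=s0,s1 s0-p->s0 s0-q->s1 s1-p->s2 s1-q->s1 s2-p->s2 s2-q->s2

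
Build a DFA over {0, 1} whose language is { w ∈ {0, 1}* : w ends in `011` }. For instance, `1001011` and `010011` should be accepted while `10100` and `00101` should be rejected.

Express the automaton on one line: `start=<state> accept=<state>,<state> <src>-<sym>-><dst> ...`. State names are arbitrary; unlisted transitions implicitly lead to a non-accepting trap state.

start=A accept=D A-0->B A-1->A B-0->B B-1->C C-0->B C-1->D D-0->B D-1->A

Let each state record the length of the longest suffix of the input read so far that is also a prefix of `011`. B means the last symbol is `0`; C means the last 2 symbols are `01`; D means the last 3 symbols are `011`. Accept only at D, where the string currently ends in `011`.
       0  1 
>  A   B  A 
   B   B  C 
   C   B  D 
 * D   B  A 
(> = start, * = accepting)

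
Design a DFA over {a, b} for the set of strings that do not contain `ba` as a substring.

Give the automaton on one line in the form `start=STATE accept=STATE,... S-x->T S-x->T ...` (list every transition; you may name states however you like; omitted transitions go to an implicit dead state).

start=S0 accept=S0,S1 S0-a->S0 S0-b->S1 S1-a->S2 S1-b->S1 S2-a->S2 S2-b->S2

Track partial matches of the forbidden pattern `ba`. State S2 is a dead state reached once `ba` has occurred; every other state accepts. S0 means no part of `ba` is currently matched.
With 3 states:
        a   b  
>* S0   S0  S1 
 * S1   S2  S1 
   S2   S2  S2 
(> = start, * = accepting)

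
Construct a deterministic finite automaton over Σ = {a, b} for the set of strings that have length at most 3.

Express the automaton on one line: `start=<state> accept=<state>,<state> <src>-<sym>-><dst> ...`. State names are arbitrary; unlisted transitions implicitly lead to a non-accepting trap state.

start=S0 accept=S0,S1,S2,S3 S0-a->S1 S0-b->S1 S1-a->S2 S1-b->S2 S2-a->S3 S2-b->S3 S3-a->S4 S3-b->S4 S4-a->S4 S4-b->S4

Count input length up to 4: every symbol moves from S0 toward S4, which means 'more than 3' and absorbs. Accept from {S0, S1, S2, S3}.
With 5 states:
        a   b  
>* S0   S1  S1 
 * S1   S2  S2 
 * S2   S3  S3 
 * S3   S4  S4 
   S4   S4  S4 
(> = start, * = accepting)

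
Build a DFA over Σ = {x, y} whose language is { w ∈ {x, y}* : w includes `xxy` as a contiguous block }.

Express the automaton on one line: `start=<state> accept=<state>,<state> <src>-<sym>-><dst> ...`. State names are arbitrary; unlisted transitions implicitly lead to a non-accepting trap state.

start=A accept=D A-x->B A-y->A B-x->C B-y->A C-x->C C-y->D D-x->D D-y->D

Track how much of `xxy` has been matched so far: state A is no progress, D is the absorbing accept state reached once `xxy` has occurred. Intermediate states record partial matches; on a mismatch, fall back to the longest reusable overlap.
A 4-state machine:
       x  y 
>  A   B  A 
   B   C  A 
   C   C  D 
 * D   D  D 
(> = start, * = accepting)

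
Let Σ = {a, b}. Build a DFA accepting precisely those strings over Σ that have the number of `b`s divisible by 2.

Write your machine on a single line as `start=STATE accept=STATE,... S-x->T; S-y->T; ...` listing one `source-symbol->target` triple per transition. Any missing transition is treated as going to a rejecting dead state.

The only thing that matters is how many `b`s have appeared, reduced mod 2. Use one state per residue: q0 for 0, …, q1 for 1. Reading `b` moves to the next residue; anything else stays put. q0 is accepting.
A 2-state machine:
        a   b  
>* q0   q0  q1 
   q1   q1  q0 
(> = start, * = accepting)

start=q0; accept=q0; q0-a->q0; q0-b->q1; q1-a->q1; q1-b->q0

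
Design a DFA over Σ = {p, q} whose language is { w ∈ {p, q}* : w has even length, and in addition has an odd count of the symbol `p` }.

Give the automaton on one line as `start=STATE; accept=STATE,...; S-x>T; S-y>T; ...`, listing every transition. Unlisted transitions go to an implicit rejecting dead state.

start=s0; accept=s3; s0-p>s1; s0-q>s2; s1-p>s0; s1-q>s3; s2-p>s3; s2-q>s0; s3-p>s2; s3-q>s1

Handle the two conditions separately and then intersect. One (2 states) tracks the input length modulo 2; the other (2 states) tracks the count of `p`s modulo 2. Each combined state is a pair, one component from each; accept when both components accept.
With 4 states:
        p   q  
>  s0   s1  s2 
   s1   s0  s3 
   s2   s3  s0 
 * s3   s2  s1 
(> = start, * = accepting)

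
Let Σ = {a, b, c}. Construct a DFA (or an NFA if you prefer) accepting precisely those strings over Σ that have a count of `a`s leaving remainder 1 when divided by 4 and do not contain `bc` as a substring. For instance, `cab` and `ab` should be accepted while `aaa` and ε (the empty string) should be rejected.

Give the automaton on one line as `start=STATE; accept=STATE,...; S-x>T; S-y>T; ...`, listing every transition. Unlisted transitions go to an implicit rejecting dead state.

Build one automaton per condition and run them in lockstep. One (4 states) tracks the count of `a`s modulo 4; the other (3 states) tracks partial matches of the forbidden pattern `bc`. Each combined state is a pair, one component from each; accept when both components accept.
With 12 states:
          a    b    c  
>  q0     q1   q2   q0 
 * q1     q3   q4   q1 
   q2     q1   q2   q5 
   q3     q6   q7   q3 
 * q4     q3   q4   q8 
   q5     q8   q5   q5 
   q6     q0   q9   q6 
   q7     q6   q7  q10 
   q8    q10   q8   q8 
   q9     q0   q9  q11 
   q10   q11  q10  q10 
   q11    q5  q11  q11 
(> = start, * = accepting)

start=q0; accept=q1,q4; q0-a>q1; q0-b>q2; q0-c>q0; q1-a>q3; q1-b>q4; q1-c>q1; q2-a>q1; q2-b>q2; q2-c>q5; q3-a>q6; q3-b>q7; q3-c>q3; q4-a>q3; q4-b>q4; q4-c>q8; q5-a>q8; q5-b>q5; q5-c>q5; q6-a>q0; q6-b>q9; q6-c>q6; q7-a>q6; q7-b>q7; q7-c>q10; q8-a>q10; q8-b>q8; q8-c>q8; q9-a>q0; q9-b>q9; q9-c>q11; q10-a>q11; q10-b>q10; q10-c>q10; q11-a>q5; q11-b>q11; q11-c>q11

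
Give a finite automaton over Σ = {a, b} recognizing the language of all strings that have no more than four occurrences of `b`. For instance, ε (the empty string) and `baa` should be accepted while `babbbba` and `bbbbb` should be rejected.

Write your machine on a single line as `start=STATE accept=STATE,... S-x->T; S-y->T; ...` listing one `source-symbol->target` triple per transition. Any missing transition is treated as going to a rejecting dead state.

start=s0; accept=s0,s1,s2,s3,s4; s0-a->s0; s0-b->s1; s1-a->s1; s1-b->s2; s2-a->s2; s2-b->s3; s3-a->s3; s3-b->s4; s4-a->s4; s4-b->s5; s5-a->s5; s5-b->s5

Only the number of `b`s matters, and only up to 5. Make a chain s0 → s1 → s2 → s3 → s4 → s5 advanced by each `b` (with s5 absorbing); every other symbol self-loops. The accepting set is {s0, s1, s2, s3, s4}.
        a   b  
>* s0   s0  s1 
 * s1   s1  s2 
 * s2   s2  s3 
 * s3   s3  s4 
 * s4   s4  s5 
   s5   s5  s5 
(> = start, * = accepting)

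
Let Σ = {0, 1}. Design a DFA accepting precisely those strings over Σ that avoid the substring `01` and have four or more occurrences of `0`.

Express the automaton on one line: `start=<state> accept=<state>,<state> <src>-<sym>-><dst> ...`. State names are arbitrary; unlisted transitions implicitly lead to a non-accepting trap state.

Run two small machines in parallel and take their product. One (3 states) tracks partial matches of the forbidden pattern `01`; the other (6 states) tracks the count of `0`s, saturating at 5. Each combined state is a pair, one component from each; accept when both components accept. Minimizing collapses redundant product states.
With 6 states:
       0  1 
>  A   B  A 
   B   C  D 
   C   E  D 
   D   D  D 
   E   F  D 
 * F   F  D 
(> = start, * = accepting)

start=A accept=F A-0->B A-1->A B-0->C B-1->D C-0->E C-1->D D-0->D D-1->D E-0->F E-1->D F-0->F F-1->D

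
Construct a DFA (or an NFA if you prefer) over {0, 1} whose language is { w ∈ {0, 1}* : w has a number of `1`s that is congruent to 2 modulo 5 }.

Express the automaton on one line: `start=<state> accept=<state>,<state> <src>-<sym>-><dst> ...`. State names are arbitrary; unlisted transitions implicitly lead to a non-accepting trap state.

start=A accept=C A-0->A A-1->B B-0->B B-1->C C-0->C C-1->D D-0->D D-1->E E-0->E E-1->A

The only thing that matters is how many `1`s have appeared, reduced mod 5. Use one state per residue: A for 0, …, E for 4. Reading `1` moves to the next residue; anything else stays put. C is accepting.
A 5-state machine:
       0  1 
>  A   A  B 
   B   B  C 
 * C   C  D 
   D   D  E 
   E   E  A 
(> = start, * = accepting)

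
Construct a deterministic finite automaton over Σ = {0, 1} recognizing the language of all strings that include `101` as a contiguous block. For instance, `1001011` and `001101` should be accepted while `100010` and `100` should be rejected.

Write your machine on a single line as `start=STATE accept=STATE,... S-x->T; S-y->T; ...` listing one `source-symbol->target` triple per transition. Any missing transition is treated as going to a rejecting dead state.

Track how much of `101` has been matched so far: state s0 is no progress, s3 is the absorbing accept state reached once `101` has occurred. Intermediate states record partial matches; on a mismatch, fall back to the longest reusable overlap.
4 states suffice.
        0   1  
>  s0   s0  s1 
   s1   s2  s1 
   s2   s0  s3 
 * s3   s3  s3 
(> = start, * = accepting)

start=s0; accept=s3; s0-0->s0; s0-1->s1; s1-0->s2; s1-1->s1; s2-0->s0; s2-1->s3; s3-0->s3; s3-1->s3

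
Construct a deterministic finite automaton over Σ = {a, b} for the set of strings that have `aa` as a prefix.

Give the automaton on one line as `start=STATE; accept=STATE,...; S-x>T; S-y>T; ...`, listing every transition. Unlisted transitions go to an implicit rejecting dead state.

start=q0; accept=q2; q0-a>q1; q0-b>q3; q1-a>q2; q1-b>q3; q2-a>q2; q2-b>q2; q3-a>q3; q3-b>q3

Walk along `aa` while the input agrees: from q0 take `a` to q1, and so on. Any deviation drops to the rejecting sink q3. Once q2 is reached the prefix is confirmed and every continuation is accepted.
        a   b  
>  q0   q1  q3 
   q1   q2  q3 
 * q2   q2  q2 
   q3   q3  q3 
(> = start, * = accepting)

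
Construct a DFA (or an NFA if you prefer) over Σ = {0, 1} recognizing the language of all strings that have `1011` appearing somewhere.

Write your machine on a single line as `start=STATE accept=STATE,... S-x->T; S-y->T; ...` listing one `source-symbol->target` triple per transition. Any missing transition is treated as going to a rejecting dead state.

States S0..S3 record the length of the longest prefix of `1011` that matches the current input suffix. Reaching S4 means `1011` has been seen, and we stay there forever. Accept from S4.
        0   1  
>  S0   S0  S1 
   S1   S2  S1 
   S2   S0  S3 
   S3   S2  S4 
 * S4   S4  S4 
(> = start, * = accepting)

start=S0; accept=S4; S0-0->S0; S0-1->S1; S1-0->S2; S1-1->S1; S2-0->S0; S2-1->S3; S3-0->S2; S3-1->S4; S4-0->S4; S4-1->S4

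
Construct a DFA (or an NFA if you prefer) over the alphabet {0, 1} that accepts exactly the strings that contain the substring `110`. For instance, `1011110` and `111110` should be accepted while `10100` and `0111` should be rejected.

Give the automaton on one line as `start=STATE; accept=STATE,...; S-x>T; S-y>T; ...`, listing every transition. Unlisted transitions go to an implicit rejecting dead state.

start=S0; accept=S3; S0-0>S0; S0-1>S1; S1-0>S0; S1-1>S2; S2-0>S3; S2-1>S2; S3-0>S3; S3-1>S3

States S0..S2 record the length of the longest prefix of `110` that matches the current input suffix. Reaching S3 means `110` has been seen, and we stay there forever. Accept from S3.
4 states suffice.
        0   1  
>  S0   S0  S1 
   S1   S0  S2 
   S2   S3  S2 
 * S3   S3  S3 
(> = start, * = accepting)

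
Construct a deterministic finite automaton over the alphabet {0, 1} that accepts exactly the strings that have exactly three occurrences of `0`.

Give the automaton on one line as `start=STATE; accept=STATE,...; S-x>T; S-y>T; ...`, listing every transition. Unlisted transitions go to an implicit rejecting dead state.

start=A; accept=D; A-0>B; A-1>A; B-0>C; B-1>B; C-0>D; C-1>C; D-0>E; D-1>D; E-0>E; E-1>E

Only the number of `0`s matters, and only up to 4. Make a chain A → B → C → D → E advanced by each `0` (with E absorbing); every other symbol self-loops. The accepting set is {D}.
5 states suffice.
       0  1 
>  A   B  A 
   B   C  B 
   C   D  C 
 * D   E  D 
   E   E  E 
(> = start, * = accepting)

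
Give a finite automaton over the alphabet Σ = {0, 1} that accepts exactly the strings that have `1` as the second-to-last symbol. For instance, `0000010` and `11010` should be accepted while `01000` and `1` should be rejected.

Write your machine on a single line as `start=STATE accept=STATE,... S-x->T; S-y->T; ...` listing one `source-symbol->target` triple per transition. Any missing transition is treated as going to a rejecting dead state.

start=q0; accept=q5,q6; q0-0->q1; q0-1->q2; q1-0->q3; q1-1->q4; q2-0->q5; q2-1->q6; q3-0->q3; q3-1->q4; q4-0->q5; q4-1->q6; q5-0->q3; q5-1->q4; q6-0->q5; q6-1->q6

A DFA must remember the last 2 symbols (since which symbol is second-to-last isn't known until the input ends). Use one state per possible window of the last ≤2 symbols; accept from those whose window starts with `1`.
A 7-state machine:
        0   1  
>  q0   q1  q2 
   q1   q3  q4 
   q2   q5  q6 
   q3   q3  q4 
   q4   q5  q6 
 * q5   q3  q4 
 * q6   q5  q6 
(> = start, * = accepting)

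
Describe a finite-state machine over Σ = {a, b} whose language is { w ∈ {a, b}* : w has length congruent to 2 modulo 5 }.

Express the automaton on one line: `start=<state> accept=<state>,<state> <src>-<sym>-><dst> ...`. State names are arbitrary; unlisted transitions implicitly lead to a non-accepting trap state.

start=s0 accept=s2 s0-a->s1 s0-b->s1 s1-a->s2 s1-b->s2 s2-a->s3 s2-b->s3 s3-a->s4 s3-b->s4 s4-a->s0 s4-b->s0

Count input length modulo 5: every symbol advances one step around the cycle s0 → s1 → s2 → s3 → s4 → s0. Accept at s2.
        a   b  
>  s0   s1  s1 
   s1   s2  s2 
 * s2   s3  s3 
   s3   s4  s4 
   s4   s0  s0 
(> = start, * = accepting)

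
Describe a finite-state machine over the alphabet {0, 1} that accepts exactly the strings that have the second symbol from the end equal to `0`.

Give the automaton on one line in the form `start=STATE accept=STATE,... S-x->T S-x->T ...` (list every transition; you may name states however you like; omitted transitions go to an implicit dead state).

start=A accept=D,E A-0->B A-1->C B-0->D B-1->E C-0->F C-1->G D-0->D D-1->E E-0->F E-1->G F-0->D F-1->E G-0->F G-1->G

A DFA must remember the last 2 symbols (since which symbol is second-to-last isn't known until the input ends). Use one state per possible window of the last ≤2 symbols; accept from those whose window starts with `0`.
7 states suffice.
       0  1 
>  A   B  C 
   B   D  E 
   C   F  G 
 * D   D  E 
 * E   F  G 
   F   D  E 
   G   F  G 
(> = start, * = accepting)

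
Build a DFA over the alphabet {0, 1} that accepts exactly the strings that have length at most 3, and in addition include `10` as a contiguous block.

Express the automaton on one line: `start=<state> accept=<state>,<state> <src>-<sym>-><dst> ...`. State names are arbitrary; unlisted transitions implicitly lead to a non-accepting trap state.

start=q0 accept=q5,q8 q0-0->q1 q0-1->q2 q1-0->q3 q1-1->q4 q2-0->q5 q2-1->q4 q3-0->q6 q3-1->q7 q4-0->q8 q4-1->q7 q5-0->q8 q5-1->q8 q6-0->q9 q6-1->q10 q7-0->q11 q7-1->q10 q8-0->q11 q8-1->q11 q9-0->q9 q9-1->q10 q10-0->q11 q10-1->q10 q11-0->q11 q11-1->q11

Handle the two conditions separately and then intersect. One (5 states) tracks the input length, saturating at 4; the other (3 states) tracks whether and how much of `10` has been seen. Each combined state is a pair, one component from each; accept when both components accept.
12 states suffice.
          0    1  
>  q0     q1   q2 
   q1     q3   q4 
   q2     q5   q4 
   q3     q6   q7 
   q4     q8   q7 
 * q5     q8   q8 
   q6     q9  q10 
   q7    q11  q10 
 * q8    q11  q11 
   q9     q9  q10 
   q10   q11  q10 
   q11   q11  q11 
(> = start, * = accepting)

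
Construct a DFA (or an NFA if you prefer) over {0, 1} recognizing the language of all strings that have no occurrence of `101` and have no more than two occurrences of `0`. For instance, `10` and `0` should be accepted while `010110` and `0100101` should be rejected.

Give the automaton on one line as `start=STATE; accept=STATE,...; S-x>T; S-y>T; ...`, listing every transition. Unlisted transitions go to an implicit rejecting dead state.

start=A; accept=A,B,C,D,E,F,H; A-0>B; A-1>C; B-0>D; B-1>E; C-0>F; C-1>C; D-0>G; D-1>D; E-0>H; E-1>E; F-0>D; F-1>G; G-0>G; G-1>G; H-0>G; H-1>G

Handle the two conditions separately and then intersect. One (4 states) tracks partial matches of the forbidden pattern `101`; the other (4 states) tracks the count of `0`s, saturating at 3. Each combined state is a pair, one component from each; accept when both components accept. Equivalent product states are then merged.
       0  1 
>* A   B  C 
 * B   D  E 
 * C   F  C 
 * D   G  D 
 * E   H  E 
 * F   D  G 
   G   G  G 
 * H   G  G 
(> = start, * = accepting)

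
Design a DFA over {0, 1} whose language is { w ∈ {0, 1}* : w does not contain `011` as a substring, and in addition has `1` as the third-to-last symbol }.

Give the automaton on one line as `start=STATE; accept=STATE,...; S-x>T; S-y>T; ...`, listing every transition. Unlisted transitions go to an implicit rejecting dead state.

Build one automaton per condition and run them in lockstep. One (4 states) tracks partial matches of the forbidden pattern `011`; the other (15 states) tracks the last 3 symbols read. Each combined state is a pair, one component from each; accept when both components accept. Equivalent product states are then merged.
An 11-state machine:
          0    1  
>  q0     q1   q2 
   q1     q1   q3 
   q2     q4   q5 
   q3     q4   q6 
   q4     q7   q8 
   q5     q9  q10 
   q6     q6   q6 
 * q7     q1   q3 
 * q8     q4   q6 
 * q9     q7   q8 
 * q10    q9  q10 
(> = start, * = accepting)

start=q0; accept=q7,q8,q9,q10; q0-0>q1; q0-1>q2; q1-0>q1; q1-1>q3; q2-0>q4; q2-1>q5; q3-0>q4; q3-1>q6; q4-0>q7; q4-1>q8; q5-0>q9; q5-1>q10; q6-0>q6; q6-1>q6; q7-0>q1; q7-1>q3; q8-0>q4; q8-1>q6; q9-0>q7; q9-1>q8; q10-0>q9; q10-1>q10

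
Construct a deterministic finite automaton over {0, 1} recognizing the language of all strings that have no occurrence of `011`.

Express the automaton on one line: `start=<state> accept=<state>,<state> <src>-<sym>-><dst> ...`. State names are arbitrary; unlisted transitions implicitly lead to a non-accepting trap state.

This is the complement of 'contains `011`'. Use the same substring-matching states — q0 through q3 holding how much of `011` has just been matched — but flip the accepting set: everything except the trap q3 accepts.
4 states suffice.
        0   1  
>* q0   q1  q0 
 * q1   q1  q2 
 * q2   q1  q3 
   q3   q3  q3 
(> = start, * = accepting)

start=q0 accept=q0,q1,q2 q0-0->q1 q0-1->q0 q1-0->q1 q1-1->q2 q2-0->q1 q2-1->q3 q3-0->q3 q3-1->q3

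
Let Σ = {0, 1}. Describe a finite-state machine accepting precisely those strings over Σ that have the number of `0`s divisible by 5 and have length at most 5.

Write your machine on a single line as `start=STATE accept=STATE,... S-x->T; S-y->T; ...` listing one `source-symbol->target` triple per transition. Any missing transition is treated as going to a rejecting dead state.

Run two small machines in parallel and take their product. The first has 5 states tracking the count of `0`s modulo 5; the second has 7 states tracking the input length, saturating at 6. A product state is a pair (one from each), accepting exactly when both do. After merging equivalent states the machine shrinks.
          0    1  
>* s0     s1   s2 
   s1     s3   s4 
 * s2     s4   s5 
   s3     s6   s4 
   s4     s4   s4 
 * s5     s4   s7 
   s6     s8   s4 
 * s7     s4   s9 
   s8    s10   s4 
 * s9     s4  s10 
 * s10    s4   s4 
(> = start, * = accepting)

start=s0; accept=s0,s2,s5,s7,s9,s10; s0-0->s1; s0-1->s2; s1-0->s3; s1-1->s4; s2-0->s4; s2-1->s5; s3-0->s6; s3-1->s4; s4-0->s4; s4-1->s4; s5-0->s4; s5-1->s7; s6-0->s8; s6-1->s4; s7-0->s4; s7-1->s9; s8-0->s10; s8-1->s4; s9-0->s4; s9-1->s10; s10-0->s4; s10-1->s4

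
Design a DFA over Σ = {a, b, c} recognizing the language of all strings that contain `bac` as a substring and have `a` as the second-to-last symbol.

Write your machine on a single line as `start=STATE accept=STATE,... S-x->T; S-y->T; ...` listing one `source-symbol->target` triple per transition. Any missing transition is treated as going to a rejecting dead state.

start=q0; accept=q13,q17,q18; q0-a->q1; q0-b->q2; q0-c->q3; q1-a->q4; q1-b->q5; q1-c->q6; q2-a->q7; q2-b->q8; q2-c->q9; q3-a->q10; q3-b->q11; q3-c->q12; q4-a->q4; q4-b->q5; q4-c->q6; q5-a->q7; q5-b->q8; q5-c->q9; q6-a->q10; q6-b->q11; q6-c->q12; q7-a->q4; q7-b->q5; q7-c->q13; q8-a->q7; q8-b->q8; q8-c->q9; q9-a->q10; q9-b->q11; q9-c->q12; q10-a->q4; q10-b->q5; q10-c->q6; q11-a->q7; q11-b->q8; q11-c->q9; q12-a->q10; q12-b->q11; q12-c->q12; q13-a->q14; q13-b->q15; q13-c->q16; q14-a->q17; q14-b->q18; q14-c->q13; q15-a->q19; q15-b->q20; q15-c->q21; q16-a->q14; q16-b->q15; q16-c->q16; q17-a->q17; q17-b->q18; q17-c->q13; q18-a->q19; q18-b->q20; q18-c->q21; q19-a->q17; q19-b->q18; q19-c->q13; q20-a->q19; q20-b->q20; q20-c->q21; q21-a->q14; q21-b->q15; q21-c->q16

Handle the two conditions separately and then intersect. The first has 4 states tracking whether and how much of `bac` has been seen; the second has 13 states tracking the last 2 symbols read. A product state is a pair (one from each), accepting exactly when both do.
A 22-state machine:
          a    b    c  
>  q0     q1   q2   q3 
   q1     q4   q5   q6 
   q2     q7   q8   q9 
   q3    q10  q11  q12 
   q4     q4   q5   q6 
   q5     q7   q8   q9 
   q6    q10  q11  q12 
   q7     q4   q5  q13 
   q8     q7   q8   q9 
   q9    q10  q11  q12 
   q10    q4   q5   q6 
   q11    q7   q8   q9 
   q12   q10  q11  q12 
 * q13   q14  q15  q16 
   q14   q17  q18  q13 
   q15   q19  q20  q21 
   q16   q14  q15  q16 
 * q17   q17  q18  q13 
 * q18   q19  q20  q21 
   q19   q17  q18  q13 
   q20   q19  q20  q21 
   q21   q14  q15  q16 
(> = start, * = accepting)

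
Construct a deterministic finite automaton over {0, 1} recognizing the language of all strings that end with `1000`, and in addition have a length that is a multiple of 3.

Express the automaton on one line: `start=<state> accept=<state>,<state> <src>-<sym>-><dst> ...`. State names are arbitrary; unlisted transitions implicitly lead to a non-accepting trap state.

Run two small machines in parallel and take their product. The first has 5 states tracking how much of the suffix `1000` has currently been matched; the second has 3 states tracking the input length modulo 3. A product state is a pair (one from each), accepting exactly when both do. Minimizing collapses redundant product states.
With 7 states:
        0   1  
>  s0   s1  s1 
   s1   s2  s2 
   s2   s0  s3 
   s3   s4  s1 
   s4   s5  s2 
   s5   s6  s3 
 * s6   s1  s1 
(> = start, * = accepting)

start=s0 accept=s6 s0-0->s1 s0-1->s1 s1-0->s2 s1-1->s2 s2-0->s0 s2-1->s3 s3-0->s4 s3-1->s1 s4-0->s5 s4-1->s2 s5-0->s6 s5-1->s3 s6-0->s1 s6-1->s1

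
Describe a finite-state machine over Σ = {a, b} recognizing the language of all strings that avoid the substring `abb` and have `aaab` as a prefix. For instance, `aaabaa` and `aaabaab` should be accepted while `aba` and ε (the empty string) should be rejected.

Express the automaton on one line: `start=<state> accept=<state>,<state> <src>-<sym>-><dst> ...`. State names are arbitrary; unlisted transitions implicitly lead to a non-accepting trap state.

start=q0 accept=q5,q6 q0-a->q1 q0-b->q2 q1-a->q3 q1-b->q2 q2-a->q2 q2-b->q2 q3-a->q4 q3-b->q2 q4-a->q2 q4-b->q5 q5-a->q6 q5-b->q2 q6-a->q6 q6-b->q5

Handle the two conditions separately and then intersect. One (4 states) tracks partial matches of the forbidden pattern `abb`; the other (6 states) tracks whether the input so far still matches the prefix `aaab`. Each combined state is a pair, one component from each; accept when both components accept. Equivalent product states are then merged.
With 7 states:
        a   b  
>  q0   q1  q2 
   q1   q3  q2 
   q2   q2  q2 
   q3   q4  q2 
   q4   q2  q5 
 * q5   q6  q2 
 * q6   q6  q5 
(> = start, * = accepting)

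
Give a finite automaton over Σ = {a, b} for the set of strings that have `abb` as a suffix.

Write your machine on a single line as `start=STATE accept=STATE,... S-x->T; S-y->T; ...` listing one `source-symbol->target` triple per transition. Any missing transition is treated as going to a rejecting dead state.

Let each state record the length of the longest suffix of the input read so far that is also a prefix of `abb`. q1 means the last symbol is `a`; q2 means the last 2 symbols are `ab`; q3 means the last 3 symbols are `abb`. Accept only at q3, where the string currently ends in `abb`.
        a   b  
>  q0   q1  q0 
   q1   q1  q2 
   q2   q1  q3 
 * q3   q1  q0 
(> = start, * = accepting)

start=q0; accept=q3; q0-a->q1; q0-b->q0; q1-a->q1; q1-b->q2; q2-a->q1; q2-b->q3; q3-a->q1; q3-b->q0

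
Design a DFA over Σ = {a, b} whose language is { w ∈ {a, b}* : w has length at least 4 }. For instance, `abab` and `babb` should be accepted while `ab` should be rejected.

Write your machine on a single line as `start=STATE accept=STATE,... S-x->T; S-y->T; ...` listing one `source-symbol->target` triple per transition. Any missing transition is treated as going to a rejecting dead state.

start=q0; accept=q4,q5; q0-a->q1; q0-b->q1; q1-a->q2; q1-b->q2; q2-a->q3; q2-b->q3; q3-a->q4; q3-b->q4; q4-a->q5; q4-b->q5; q5-a->q5; q5-b->q5

Count input length up to 5: every symbol moves from q0 toward q5, which means 'more than 4' and absorbs. Accept from {q4, q5}.
A 6-state machine:
        a   b  
>  q0   q1  q1 
   q1   q2  q2 
   q2   q3  q3 
   q3   q4  q4 
 * q4   q5  q5 
 * q5   q5  q5 
(> = start, * = accepting)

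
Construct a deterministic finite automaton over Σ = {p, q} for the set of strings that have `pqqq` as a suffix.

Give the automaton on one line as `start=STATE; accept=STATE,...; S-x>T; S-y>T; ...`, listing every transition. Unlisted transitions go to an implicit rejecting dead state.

start=s0; accept=s4; s0-p>s1; s0-q>s0; s1-p>s1; s1-q>s2; s2-p>s1; s2-q>s3; s3-p>s1; s3-q>s4; s4-p>s1; s4-q>s0

Remember how much of `pqqq` the current input suffix matches. State s0 means no match yet; s1 means the last symbol is `p`; s2 means the last 2 symbols are `pq`; s3 means the last 3 symbols are `pqq`; s4 means the last 4 symbols are `pqqq`. Only s4 accepts. On a mismatch, fall back to the longest proper suffix that is still a prefix of `pqqq`.
With 5 states:
        p   q  
>  s0   s1  s0 
   s1   s1  s2 
   s2   s1  s3 
   s3   s1  s4 
 * s4   s1  s0 
(> = start, * = accepting)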